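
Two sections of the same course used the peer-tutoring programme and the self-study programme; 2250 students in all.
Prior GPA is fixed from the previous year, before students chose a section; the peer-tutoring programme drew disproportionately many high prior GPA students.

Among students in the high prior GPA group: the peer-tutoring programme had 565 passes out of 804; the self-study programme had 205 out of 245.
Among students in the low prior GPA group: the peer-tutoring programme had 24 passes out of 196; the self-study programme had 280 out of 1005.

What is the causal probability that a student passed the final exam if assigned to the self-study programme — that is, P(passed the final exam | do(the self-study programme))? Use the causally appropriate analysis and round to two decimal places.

the self-study programme is higher inside every prior GPA band stratum but the peer-tutoring programme is higher in aggregate. Whether to stratify depends on how prior GPA band relates to the teaching method.
Prior GPA band satisfies the back-door criterion: it is not a descendant of the teaching method, and it blocks the spurious path from teaching method to outcome. Adjusting for it (i.e., using the within-prior GPA band rates) gives the causal effect.
Standardising the self-study programme to the population prior GPA band mix: 0.466·205/245 + 0.534·280/1005 = 0.539.

0.54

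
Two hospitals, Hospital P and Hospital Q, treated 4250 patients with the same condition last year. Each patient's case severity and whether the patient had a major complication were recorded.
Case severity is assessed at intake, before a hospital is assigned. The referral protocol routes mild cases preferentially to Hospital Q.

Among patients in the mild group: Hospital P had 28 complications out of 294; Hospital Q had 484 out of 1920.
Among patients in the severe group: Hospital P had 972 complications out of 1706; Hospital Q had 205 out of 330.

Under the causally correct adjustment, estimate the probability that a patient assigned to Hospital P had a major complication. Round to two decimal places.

Within every case severity level Hospital P has the lower rate, yet pooled Hospital Q does — Simpson's reversal.
Nothing the hospital does changes case severity; the imbalance is an allocation artefact. With case severity also predicting the outcome, the pooled figure is confounded, and the within-stratum comparison is the causal one.
Standardising Hospital P to the population case severity mix: 0.521·28/294 + 0.479·972/1706 = 0.323.

0.32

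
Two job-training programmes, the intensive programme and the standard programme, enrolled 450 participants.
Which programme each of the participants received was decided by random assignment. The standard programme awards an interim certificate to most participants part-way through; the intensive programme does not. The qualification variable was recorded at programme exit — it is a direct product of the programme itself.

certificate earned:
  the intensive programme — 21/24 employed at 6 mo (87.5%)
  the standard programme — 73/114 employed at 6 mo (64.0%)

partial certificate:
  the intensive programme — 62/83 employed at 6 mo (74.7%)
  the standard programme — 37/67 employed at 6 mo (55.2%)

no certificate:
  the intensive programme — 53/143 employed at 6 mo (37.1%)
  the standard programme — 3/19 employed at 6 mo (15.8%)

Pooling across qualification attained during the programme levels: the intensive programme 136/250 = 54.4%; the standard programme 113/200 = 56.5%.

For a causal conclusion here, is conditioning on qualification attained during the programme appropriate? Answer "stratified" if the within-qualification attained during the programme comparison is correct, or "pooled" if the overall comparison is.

pooled

Stratifying would compare programmes among participants the programmes themselves sorted into qualification attained during the programme groups — a form of selection on an intermediate. The unconditioned pooled rates give the total causal effect.
Pooled: the intensive programme 54.4% vs the standard programme 56.5%; the standard programme is higher overall.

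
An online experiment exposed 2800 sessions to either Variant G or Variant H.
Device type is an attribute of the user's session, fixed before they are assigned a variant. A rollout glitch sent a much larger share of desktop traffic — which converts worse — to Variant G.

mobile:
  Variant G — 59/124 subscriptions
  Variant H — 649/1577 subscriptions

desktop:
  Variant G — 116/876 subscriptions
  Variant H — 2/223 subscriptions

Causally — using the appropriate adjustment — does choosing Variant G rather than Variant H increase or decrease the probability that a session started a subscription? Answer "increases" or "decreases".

Within every device type level Variant G has the higher rate, yet pooled Variant H does — Simpson's reversal.
Nothing the variant does changes device type; the imbalance is an allocation artefact. With device type also predicting the outcome, the pooled figure is confounded, and the within-stratum comparison is the causal one.
Within each level — mobile: 47.6% vs 41.2%; desktop: 13.2% vs 0.9% — Variant G is higher every time.

increases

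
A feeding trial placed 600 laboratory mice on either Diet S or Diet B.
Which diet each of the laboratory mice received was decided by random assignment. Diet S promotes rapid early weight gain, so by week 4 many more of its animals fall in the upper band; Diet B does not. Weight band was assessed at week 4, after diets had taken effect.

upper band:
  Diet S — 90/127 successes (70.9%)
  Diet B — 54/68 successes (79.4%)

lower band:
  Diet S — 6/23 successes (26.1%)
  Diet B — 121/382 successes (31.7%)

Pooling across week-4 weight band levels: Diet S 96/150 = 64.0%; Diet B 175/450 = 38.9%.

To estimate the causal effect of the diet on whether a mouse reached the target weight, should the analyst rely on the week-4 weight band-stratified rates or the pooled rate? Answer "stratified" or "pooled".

pooled

Week-4 weight band is downstream of the diet. One should not condition on a consequence of treatment, so the overall rates are the right comparison.
Pooled: Diet S 64.0% vs Diet B 38.9%; Diet S is higher overall.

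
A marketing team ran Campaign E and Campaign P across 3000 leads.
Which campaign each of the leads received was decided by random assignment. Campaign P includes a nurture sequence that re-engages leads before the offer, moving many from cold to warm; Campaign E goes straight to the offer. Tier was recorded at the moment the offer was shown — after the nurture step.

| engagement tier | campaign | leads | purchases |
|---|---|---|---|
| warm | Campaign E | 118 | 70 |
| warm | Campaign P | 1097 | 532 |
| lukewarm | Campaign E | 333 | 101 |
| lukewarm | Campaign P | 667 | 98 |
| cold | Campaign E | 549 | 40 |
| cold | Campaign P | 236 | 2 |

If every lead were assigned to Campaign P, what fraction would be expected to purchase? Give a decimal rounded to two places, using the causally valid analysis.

0.32

Engagement tier is recorded after the campaign and is itself shifted by it — it sits on the causal path from campaign to outcome. Conditioning on a mediator would strip out part of the effect we want; the pooled comparison gives the total causal effect.
So P(outcome | do(Campaign P)) is just the pooled rate for Campaign P: 632/2000 = 0.316.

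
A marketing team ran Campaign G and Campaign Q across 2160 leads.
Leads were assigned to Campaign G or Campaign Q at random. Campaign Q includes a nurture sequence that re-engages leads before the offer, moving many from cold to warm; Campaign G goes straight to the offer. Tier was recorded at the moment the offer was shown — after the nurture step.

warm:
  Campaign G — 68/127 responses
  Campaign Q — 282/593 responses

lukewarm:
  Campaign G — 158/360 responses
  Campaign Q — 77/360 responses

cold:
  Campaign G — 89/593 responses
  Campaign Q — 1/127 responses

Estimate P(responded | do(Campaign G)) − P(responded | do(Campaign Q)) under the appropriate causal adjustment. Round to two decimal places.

Engagement tier lies on the pathway campaign → engagement tier → outcome, so adjusting for it blocks the indirect effect. For the total causal effect of campaign, use the unadjusted pooled rates.
The causal difference is the pooled difference: 0.292 − 0.333 = -0.042.

-0.04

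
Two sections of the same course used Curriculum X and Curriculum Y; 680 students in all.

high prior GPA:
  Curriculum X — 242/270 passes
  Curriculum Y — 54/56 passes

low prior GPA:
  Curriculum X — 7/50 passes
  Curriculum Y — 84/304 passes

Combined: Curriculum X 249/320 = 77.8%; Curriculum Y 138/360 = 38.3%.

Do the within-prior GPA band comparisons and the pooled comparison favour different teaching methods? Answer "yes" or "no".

yes

Within each prior GPA band level (high prior GPA 89.6% vs 96.4%; low prior GPA 14.0% vs 27.6%), Curriculum Y has the higher rate every time. Pooled: 77.8% vs 38.3% — Curriculum X has the higher rate overall. The two comparisons disagree.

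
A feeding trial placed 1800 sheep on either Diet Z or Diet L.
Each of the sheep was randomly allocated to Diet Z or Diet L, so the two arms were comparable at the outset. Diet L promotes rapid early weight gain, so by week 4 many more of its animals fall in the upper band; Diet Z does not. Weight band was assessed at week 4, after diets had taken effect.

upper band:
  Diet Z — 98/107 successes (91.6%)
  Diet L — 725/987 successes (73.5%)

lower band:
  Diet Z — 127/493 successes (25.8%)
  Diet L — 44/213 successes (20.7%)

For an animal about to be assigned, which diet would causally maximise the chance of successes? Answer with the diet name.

Diet L

The week-4 weight band-specific comparison favours Diet Z throughout, but the pooled figures favour Diet L. The question is whether to condition on week-4 weight band.
Because the diet influences week-4 weight band, week-4 weight band is a post-treatment mediator, not a confounder. Stratifying on it would bias the estimate; the causal effect is the crude pooled difference.
Pooled: Diet Z 37.5% vs Diet L 64.1%; Diet L is higher overall.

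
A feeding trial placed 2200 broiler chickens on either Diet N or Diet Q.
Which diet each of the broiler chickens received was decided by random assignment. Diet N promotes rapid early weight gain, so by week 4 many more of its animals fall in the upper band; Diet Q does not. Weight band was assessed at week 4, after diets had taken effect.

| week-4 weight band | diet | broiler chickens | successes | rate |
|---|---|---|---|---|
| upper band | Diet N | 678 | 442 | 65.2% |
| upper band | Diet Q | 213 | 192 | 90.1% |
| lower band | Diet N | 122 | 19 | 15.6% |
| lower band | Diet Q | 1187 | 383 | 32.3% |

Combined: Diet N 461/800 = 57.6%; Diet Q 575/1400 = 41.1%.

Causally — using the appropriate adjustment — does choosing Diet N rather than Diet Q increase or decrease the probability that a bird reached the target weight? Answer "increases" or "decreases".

Within every week-4 weight band level Diet Q has the higher rate, yet pooled Diet N does — Simpson's reversal.
The distribution of week-4 weight band is itself part of what the diet does — it is an intermediate outcome. Holding it fixed would remove that part of the effect; the total effect is the pooled difference.
Pooled: Diet N 57.6% vs Diet Q 41.1%; Diet N is higher overall.

increases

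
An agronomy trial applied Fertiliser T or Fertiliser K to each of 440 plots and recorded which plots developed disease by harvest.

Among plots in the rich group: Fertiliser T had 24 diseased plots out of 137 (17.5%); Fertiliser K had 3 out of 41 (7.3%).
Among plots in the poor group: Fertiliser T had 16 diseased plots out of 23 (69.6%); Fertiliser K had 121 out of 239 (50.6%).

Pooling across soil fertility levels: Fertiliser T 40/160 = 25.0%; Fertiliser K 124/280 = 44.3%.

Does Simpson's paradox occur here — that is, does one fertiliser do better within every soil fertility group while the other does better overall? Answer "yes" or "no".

Within each soil fertility level (rich 17.5% vs 7.3%; poor 69.6% vs 50.6%), Fertiliser K has the lower rate every time. Pooled: 25.0% vs 44.3% — Fertiliser T has the lower rate overall. The two comparisons disagree.

yes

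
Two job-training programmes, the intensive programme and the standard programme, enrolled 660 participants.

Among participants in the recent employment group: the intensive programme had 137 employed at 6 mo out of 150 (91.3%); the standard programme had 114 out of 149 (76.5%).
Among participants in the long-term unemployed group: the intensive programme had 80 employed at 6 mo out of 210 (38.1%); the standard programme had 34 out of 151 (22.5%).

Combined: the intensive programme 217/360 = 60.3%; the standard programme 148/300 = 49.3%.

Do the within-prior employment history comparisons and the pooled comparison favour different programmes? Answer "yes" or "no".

no

Within each prior employment history level (recent employment 91.3% vs 76.5%; long-term unemployed 38.1% vs 22.5%), the intensive programme has the higher rate every time. Pooled: 60.3% vs 49.3% — the intensive programme has the higher rate overall. They agree.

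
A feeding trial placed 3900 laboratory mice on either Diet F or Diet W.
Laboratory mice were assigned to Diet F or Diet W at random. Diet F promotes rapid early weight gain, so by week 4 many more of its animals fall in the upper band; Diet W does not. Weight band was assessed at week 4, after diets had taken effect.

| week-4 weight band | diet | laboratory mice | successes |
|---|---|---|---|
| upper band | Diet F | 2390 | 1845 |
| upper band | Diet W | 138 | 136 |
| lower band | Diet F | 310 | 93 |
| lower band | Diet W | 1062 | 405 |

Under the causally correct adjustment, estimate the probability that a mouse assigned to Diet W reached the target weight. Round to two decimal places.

0.45

Week-4 weight band is recorded after the diet and is itself shifted by it — it sits on the causal path from diet to outcome. Conditioning on a mediator would strip out part of the effect we want; the pooled comparison gives the total causal effect.
So P(outcome | do(Diet W)) is just the pooled rate for Diet W: 541/1200 = 0.451.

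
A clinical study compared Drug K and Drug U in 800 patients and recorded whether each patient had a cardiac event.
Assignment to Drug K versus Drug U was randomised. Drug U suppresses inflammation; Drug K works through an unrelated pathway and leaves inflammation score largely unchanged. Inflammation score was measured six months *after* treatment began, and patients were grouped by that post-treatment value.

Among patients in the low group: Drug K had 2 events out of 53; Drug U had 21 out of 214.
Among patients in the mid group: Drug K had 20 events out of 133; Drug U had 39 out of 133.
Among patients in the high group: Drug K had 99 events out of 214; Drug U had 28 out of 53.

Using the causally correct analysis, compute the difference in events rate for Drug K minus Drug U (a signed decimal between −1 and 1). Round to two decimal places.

The inflammation score-specific comparison favours Drug K throughout, but the pooled figures favour Drug U. The question is whether to condition on inflammation score.
Stratifying would compare drugs among patients the drugs themselves sorted into inflammation score groups — a form of selection on an intermediate. The unconditioned pooled rates give the total causal effect.
The causal difference is the pooled difference: 0.302 − 0.220 = +0.083.

+0.08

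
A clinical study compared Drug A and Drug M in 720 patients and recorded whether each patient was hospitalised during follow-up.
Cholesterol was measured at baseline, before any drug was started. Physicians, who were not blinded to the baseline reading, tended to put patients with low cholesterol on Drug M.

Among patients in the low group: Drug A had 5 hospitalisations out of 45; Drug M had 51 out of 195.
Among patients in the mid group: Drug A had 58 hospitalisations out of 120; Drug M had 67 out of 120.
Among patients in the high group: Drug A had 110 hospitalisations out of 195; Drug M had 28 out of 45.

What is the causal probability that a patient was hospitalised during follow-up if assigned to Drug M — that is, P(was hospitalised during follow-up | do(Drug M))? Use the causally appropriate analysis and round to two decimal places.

0.48

The stratified and pooled comparisons disagree (Drug A wins within each cholesterol; Drug M wins overall), so the answer turns on the causal role of cholesterol.
Cholesterol differs across drugs for reasons unrelated to any effect of the drug itself, and it separately predicts the outcome — a classic confounder. We must compare within cholesterol levels.
Standardising Drug M to the population cholesterol mix: 0.333·51/195 + 0.333·67/120 + 0.333·28/45 = 0.481.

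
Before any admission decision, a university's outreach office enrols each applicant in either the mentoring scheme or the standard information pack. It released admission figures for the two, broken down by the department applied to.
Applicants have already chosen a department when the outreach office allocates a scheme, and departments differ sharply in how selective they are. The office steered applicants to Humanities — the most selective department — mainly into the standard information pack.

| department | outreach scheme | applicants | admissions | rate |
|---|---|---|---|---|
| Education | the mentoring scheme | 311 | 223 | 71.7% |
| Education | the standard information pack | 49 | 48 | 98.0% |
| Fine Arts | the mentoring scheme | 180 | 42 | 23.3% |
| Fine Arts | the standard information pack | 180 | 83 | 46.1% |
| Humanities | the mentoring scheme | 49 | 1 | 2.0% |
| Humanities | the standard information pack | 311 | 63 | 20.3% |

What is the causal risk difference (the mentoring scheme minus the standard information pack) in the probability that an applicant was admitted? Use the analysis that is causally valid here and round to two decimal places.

The stratified and pooled comparisons disagree (the standard information pack wins within each department; the mentoring scheme wins overall), so the answer turns on the causal role of department.
Department satisfies the back-door criterion: it is not a descendant of the outreach scheme, and it blocks the spurious path from outreach scheme to outcome. Adjusting for it (i.e., using the within-department rates) gives the causal effect.
Adjusting over the population distribution of department: 0.333·(0.717−0.980) + 0.333·(0.233−0.461) + 0.333·(0.020−0.203) = -0.224.

-0.22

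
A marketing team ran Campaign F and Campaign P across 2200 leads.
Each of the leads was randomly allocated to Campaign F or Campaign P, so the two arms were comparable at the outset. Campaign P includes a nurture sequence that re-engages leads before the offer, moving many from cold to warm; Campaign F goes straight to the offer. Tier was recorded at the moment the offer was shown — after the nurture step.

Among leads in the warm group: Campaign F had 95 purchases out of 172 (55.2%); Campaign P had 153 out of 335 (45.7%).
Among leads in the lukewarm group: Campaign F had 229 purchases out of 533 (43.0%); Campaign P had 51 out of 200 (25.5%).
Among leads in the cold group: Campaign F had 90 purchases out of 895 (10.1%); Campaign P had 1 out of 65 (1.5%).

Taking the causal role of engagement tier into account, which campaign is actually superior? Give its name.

The distribution of engagement tier is itself part of what the campaign does — it is an intermediate outcome. Holding it fixed would remove that part of the effect; the total effect is the pooled difference.
Pooled: Campaign F 25.9% vs Campaign P 34.2%; Campaign P is higher overall.

Campaign P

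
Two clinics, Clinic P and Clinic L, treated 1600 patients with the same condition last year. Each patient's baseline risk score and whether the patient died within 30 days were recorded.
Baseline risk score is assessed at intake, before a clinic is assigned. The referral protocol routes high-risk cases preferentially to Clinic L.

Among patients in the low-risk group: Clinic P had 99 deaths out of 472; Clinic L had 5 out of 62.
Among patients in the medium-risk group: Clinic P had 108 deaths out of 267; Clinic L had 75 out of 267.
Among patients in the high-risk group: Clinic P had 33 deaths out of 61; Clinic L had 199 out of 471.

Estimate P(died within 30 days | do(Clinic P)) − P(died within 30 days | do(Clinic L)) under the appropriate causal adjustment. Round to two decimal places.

+0.12

The imbalance in baseline risk score arose from how patients were allocated, not from anything the clinic did; and baseline risk score independently affects the outcome. The pooled gap is confounded — condition on baseline risk score.
Adjusting over the population distribution of baseline risk score: 0.334·(0.210−0.081) + 0.334·(0.404−0.281) + 0.333·(0.541−0.423) = +0.124.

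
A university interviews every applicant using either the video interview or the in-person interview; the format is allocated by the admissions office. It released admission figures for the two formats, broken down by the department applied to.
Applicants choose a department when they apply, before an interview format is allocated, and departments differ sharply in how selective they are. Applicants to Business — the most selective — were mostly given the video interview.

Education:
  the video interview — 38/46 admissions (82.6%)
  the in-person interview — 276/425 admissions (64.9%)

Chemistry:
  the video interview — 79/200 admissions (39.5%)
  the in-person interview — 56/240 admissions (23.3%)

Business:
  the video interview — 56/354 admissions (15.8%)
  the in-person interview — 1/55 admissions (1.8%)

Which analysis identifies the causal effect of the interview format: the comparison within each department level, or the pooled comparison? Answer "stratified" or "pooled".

stratified

Department differs across interview formats for reasons unrelated to any effect of the interview format itself, and it separately predicts the outcome — a classic confounder. We must compare within department levels.
Within each level — Education: 82.6% vs 64.9%; Chemistry: 39.5% vs 23.3%; Business: 15.8% vs 1.8% — the video interview is higher every time.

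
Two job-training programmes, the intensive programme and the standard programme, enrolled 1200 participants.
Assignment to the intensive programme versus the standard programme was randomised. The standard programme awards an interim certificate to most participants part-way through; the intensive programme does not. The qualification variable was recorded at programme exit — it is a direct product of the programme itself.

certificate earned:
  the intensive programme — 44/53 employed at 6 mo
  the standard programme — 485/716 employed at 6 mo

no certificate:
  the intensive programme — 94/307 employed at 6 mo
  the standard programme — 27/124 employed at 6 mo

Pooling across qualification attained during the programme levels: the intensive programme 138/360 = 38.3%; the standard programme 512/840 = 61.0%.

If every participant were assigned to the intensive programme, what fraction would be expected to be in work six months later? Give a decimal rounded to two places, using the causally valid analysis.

0.38

Qualification attained during the programme is downstream of the programme. One should not condition on a consequence of treatment, so the overall rates are the right comparison.
So P(outcome | do(the intensive programme)) is just the pooled rate for the intensive programme: 138/360 = 0.383.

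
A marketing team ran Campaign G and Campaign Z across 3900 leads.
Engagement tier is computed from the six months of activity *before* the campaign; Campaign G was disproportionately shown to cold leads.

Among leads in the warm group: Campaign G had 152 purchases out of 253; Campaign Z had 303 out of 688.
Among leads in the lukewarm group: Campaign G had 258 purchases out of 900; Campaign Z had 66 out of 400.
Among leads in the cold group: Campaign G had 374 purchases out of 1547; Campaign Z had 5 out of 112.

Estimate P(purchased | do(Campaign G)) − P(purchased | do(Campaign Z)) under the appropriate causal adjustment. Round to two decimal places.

Within every engagement tier level Campaign G has the higher rate, yet pooled Campaign Z does — Simpson's reversal.
Engagement tier differs across campaigns for reasons unrelated to any effect of the campaign itself, and it separately predicts the outcome — a classic confounder. We must compare within engagement tier levels.
Adjusting over the population distribution of engagement tier: 0.241·(0.601−0.440) + 0.333·(0.287−0.165) + 0.425·(0.242−0.045) = +0.163.

+0.16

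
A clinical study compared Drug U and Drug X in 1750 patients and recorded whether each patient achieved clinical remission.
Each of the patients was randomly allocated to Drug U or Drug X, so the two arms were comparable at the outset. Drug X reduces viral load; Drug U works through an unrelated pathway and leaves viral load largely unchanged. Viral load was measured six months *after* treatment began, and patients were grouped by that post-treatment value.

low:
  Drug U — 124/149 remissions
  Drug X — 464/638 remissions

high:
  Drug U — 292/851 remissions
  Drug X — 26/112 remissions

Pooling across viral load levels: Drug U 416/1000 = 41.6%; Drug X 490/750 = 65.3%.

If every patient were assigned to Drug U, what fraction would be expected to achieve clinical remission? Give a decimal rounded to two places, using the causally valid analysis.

Viral load is recorded after the drug and is itself shifted by it — it sits on the causal path from drug to outcome. Conditioning on a mediator would strip out part of the effect we want; the pooled comparison gives the total causal effect.
So P(outcome | do(Drug U)) is just the pooled rate for Drug U: 416/1000 = 0.416.

0.42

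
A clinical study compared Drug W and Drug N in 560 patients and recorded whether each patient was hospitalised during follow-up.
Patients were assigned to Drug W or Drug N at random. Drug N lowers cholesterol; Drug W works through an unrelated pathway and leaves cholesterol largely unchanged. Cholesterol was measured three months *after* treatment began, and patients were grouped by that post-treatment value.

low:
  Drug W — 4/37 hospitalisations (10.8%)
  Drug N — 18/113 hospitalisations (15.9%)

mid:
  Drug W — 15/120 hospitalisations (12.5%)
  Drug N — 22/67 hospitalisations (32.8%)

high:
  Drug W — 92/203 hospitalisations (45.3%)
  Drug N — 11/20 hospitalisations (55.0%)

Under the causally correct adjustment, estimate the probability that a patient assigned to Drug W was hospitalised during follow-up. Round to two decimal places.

0.31

Cholesterol is recorded after the drug and is itself shifted by it — it sits on the causal path from drug to outcome. Conditioning on a mediator would strip out part of the effect we want; the pooled comparison gives the total causal effect.
So P(outcome | do(Drug W)) is just the pooled rate for Drug W: 111/360 = 0.308.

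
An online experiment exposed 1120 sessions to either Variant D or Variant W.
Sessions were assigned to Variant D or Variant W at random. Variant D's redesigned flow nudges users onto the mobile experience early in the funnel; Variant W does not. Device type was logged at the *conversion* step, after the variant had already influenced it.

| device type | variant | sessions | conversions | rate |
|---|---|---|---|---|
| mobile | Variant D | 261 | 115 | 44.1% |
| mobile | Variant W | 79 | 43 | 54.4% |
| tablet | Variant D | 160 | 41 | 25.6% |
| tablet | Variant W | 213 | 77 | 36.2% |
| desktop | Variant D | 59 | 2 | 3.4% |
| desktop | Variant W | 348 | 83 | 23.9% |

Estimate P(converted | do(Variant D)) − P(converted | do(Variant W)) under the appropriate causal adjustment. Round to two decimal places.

Device type here is a post-treatment variable shaped by the variant; conditioning on it would introduce bias rather than remove it. The overall comparison is the causal one.
The causal difference is the pooled difference: 0.329 − 0.317 = +0.012.

+0.01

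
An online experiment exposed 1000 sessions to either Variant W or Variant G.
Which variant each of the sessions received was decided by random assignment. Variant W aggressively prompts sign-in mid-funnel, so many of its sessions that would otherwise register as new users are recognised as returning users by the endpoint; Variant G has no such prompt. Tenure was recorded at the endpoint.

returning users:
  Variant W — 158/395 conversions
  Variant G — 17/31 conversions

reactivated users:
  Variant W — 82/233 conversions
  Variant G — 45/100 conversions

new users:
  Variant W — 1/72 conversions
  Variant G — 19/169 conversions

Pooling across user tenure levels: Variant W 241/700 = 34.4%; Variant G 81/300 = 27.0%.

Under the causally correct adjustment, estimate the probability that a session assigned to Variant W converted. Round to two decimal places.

0.34

User tenure lies on the pathway variant → user tenure → outcome, so adjusting for it blocks the indirect effect. For the total causal effect of variant, use the unadjusted pooled rates.
So P(outcome | do(Variant W)) is just the pooled rate for Variant W: 241/700 = 0.344.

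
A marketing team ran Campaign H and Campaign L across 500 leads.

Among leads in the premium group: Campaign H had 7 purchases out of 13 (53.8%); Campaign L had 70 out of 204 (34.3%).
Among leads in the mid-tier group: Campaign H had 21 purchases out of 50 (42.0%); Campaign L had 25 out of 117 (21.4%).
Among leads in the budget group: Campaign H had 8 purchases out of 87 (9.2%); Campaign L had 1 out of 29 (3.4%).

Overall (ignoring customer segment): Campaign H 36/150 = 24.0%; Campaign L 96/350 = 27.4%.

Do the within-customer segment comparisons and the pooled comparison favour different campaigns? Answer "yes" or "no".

Within each customer segment level (premium 53.8% vs 34.3%; mid-tier 42.0% vs 21.4%; budget 9.2% vs 3.4%), Campaign H has the higher rate every time. Pooled: 24.0% vs 27.4% — Campaign L has the higher rate overall. The two comparisons disagree.

yes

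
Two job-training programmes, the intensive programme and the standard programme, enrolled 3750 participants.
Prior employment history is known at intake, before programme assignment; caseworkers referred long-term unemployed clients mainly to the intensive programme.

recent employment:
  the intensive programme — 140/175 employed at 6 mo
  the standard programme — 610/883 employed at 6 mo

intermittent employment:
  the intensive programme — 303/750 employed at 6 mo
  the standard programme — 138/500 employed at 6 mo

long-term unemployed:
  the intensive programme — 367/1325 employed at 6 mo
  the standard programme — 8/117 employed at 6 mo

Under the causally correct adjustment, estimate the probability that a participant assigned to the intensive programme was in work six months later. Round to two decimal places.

0.47

the intensive programme is higher inside every prior employment history stratum but the standard programme is higher in aggregate. Whether to stratify depends on how prior employment history relates to the programme.
Prior employment history differs across programmes for reasons unrelated to any effect of the programme itself, and it separately predicts the outcome — a classic confounder. We must compare within prior employment history levels.
Standardising the intensive programme to the population prior employment history mix: 0.282·140/175 + 0.333·303/750 + 0.385·367/1325 = 0.467.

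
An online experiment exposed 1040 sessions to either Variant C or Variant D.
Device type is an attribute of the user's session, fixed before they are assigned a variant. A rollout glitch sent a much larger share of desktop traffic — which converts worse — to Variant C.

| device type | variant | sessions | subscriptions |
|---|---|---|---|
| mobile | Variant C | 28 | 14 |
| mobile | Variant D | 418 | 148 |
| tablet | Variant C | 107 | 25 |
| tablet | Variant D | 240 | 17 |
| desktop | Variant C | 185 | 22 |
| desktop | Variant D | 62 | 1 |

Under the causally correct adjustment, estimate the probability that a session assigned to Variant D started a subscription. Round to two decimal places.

0.18

Variant C is higher inside every device type stratum but Variant D is higher in aggregate. Whether to stratify depends on how device type relates to the variant.
The imbalance in device type arose from how sessions were allocated, not from anything the variant did; and device type independently affects the outcome. The pooled gap is confounded — condition on device type.
Standardising Variant D to the population device type mix: 0.429·148/418 + 0.334·17/240 + 0.237·1/62 = 0.179.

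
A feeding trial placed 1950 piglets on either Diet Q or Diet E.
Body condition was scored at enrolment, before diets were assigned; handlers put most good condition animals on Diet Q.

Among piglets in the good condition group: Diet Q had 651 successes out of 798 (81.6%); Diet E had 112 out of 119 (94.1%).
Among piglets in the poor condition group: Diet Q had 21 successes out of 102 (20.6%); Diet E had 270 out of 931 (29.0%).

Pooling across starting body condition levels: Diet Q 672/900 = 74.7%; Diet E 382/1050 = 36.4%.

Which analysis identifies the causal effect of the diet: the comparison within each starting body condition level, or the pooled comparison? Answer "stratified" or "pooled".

stratified

The stratified and pooled comparisons disagree (Diet E wins within each starting body condition; Diet Q wins overall), so the answer turns on the causal role of starting body condition.
Here starting body condition is a common cause — it drives both which diet a case falls under and the outcome. The crude comparison mixes populations; the stratum-specific rates are the causally relevant ones.
Within each level — good condition: 81.6% vs 94.1%; poor condition: 20.6% vs 29.0% — Diet E is higher every time.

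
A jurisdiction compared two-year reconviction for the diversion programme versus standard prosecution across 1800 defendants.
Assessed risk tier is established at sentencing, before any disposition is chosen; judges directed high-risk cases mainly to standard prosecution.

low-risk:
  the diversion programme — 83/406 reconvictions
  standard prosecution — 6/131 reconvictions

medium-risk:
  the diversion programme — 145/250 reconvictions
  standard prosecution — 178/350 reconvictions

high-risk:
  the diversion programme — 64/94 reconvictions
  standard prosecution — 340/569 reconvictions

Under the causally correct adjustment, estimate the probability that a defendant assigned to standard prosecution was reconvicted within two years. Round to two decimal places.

0.40

Nothing the disposition does changes assessed risk tier; the imbalance is an allocation artefact. With assessed risk tier also predicting the outcome, the pooled figure is confounded, and the within-stratum comparison is the causal one.
Standardising standard prosecution to the population assessed risk tier mix: 0.298·6/131 + 0.333·178/350 + 0.368·340/569 = 0.403.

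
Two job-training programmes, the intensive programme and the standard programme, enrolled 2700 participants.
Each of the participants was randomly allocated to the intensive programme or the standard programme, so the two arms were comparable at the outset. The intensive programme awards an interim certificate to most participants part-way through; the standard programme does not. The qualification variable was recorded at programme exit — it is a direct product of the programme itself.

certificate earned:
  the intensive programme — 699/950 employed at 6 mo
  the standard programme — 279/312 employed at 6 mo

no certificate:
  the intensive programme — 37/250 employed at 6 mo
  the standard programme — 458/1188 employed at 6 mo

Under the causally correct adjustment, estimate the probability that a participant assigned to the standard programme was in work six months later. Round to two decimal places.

0.49

Because the programme influences qualification attained during the programme, qualification attained during the programme is a post-treatment mediator, not a confounder. Stratifying on it would bias the estimate; the causal effect is the crude pooled difference.
So P(outcome | do(the standard programme)) is just the pooled rate for the standard programme: 737/1500 = 0.491.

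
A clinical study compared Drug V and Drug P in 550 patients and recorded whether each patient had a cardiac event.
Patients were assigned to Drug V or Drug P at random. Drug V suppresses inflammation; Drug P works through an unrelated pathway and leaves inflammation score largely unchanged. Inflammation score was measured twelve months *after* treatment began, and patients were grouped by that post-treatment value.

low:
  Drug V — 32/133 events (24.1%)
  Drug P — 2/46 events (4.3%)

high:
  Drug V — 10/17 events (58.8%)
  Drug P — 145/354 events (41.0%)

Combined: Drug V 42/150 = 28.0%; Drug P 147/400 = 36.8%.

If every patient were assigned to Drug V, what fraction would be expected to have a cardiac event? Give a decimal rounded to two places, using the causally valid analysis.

0.28

The inflammation score-specific comparison favours Drug P throughout, but the pooled figures favour Drug V. The question is whether to condition on inflammation score.
Because the drug influences inflammation score, inflammation score is a post-treatment mediator, not a confounder. Stratifying on it would bias the estimate; the causal effect is the crude pooled difference.
So P(outcome | do(Drug V)) is just the pooled rate for Drug V: 42/150 = 0.280.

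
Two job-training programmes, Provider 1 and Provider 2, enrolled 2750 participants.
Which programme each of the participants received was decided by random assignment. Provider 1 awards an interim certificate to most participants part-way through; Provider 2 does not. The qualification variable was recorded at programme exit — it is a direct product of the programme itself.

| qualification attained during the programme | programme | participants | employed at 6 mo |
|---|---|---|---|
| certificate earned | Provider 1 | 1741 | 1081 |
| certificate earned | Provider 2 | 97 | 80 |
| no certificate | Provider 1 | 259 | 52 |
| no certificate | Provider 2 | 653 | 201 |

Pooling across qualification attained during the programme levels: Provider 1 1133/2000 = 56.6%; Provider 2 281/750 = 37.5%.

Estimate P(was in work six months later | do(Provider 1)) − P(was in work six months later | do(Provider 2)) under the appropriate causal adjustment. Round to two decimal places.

The stratified and pooled comparisons disagree (Provider 2 wins within each qualification attained during the programme; Provider 1 wins overall), so the answer turns on the causal role of qualification attained during the programme.
The distribution of qualification attained during the programme is itself part of what the programme does — it is an intermediate outcome. Holding it fixed would remove that part of the effect; the total effect is the pooled difference.
The causal difference is the pooled difference: 0.567 − 0.375 = +0.192.

+0.19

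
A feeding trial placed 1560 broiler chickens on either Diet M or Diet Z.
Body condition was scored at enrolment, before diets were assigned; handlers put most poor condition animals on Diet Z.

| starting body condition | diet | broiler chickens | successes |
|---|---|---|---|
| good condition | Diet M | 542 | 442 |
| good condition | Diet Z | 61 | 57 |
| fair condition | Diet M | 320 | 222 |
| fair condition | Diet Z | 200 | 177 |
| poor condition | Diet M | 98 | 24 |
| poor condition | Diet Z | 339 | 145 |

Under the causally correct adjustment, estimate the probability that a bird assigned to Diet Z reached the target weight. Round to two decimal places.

The stratified and pooled comparisons disagree (Diet Z wins within each starting body condition; Diet M wins overall), so the answer turns on the causal role of starting body condition.
Here starting body condition is a common cause — it drives both which diet a case falls under and the outcome. The crude comparison mixes populations; the stratum-specific rates are the causally relevant ones.
Standardising Diet Z to the population starting body condition mix: 0.387·57/61 + 0.333·177/200 + 0.280·145/339 = 0.776.

0.78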